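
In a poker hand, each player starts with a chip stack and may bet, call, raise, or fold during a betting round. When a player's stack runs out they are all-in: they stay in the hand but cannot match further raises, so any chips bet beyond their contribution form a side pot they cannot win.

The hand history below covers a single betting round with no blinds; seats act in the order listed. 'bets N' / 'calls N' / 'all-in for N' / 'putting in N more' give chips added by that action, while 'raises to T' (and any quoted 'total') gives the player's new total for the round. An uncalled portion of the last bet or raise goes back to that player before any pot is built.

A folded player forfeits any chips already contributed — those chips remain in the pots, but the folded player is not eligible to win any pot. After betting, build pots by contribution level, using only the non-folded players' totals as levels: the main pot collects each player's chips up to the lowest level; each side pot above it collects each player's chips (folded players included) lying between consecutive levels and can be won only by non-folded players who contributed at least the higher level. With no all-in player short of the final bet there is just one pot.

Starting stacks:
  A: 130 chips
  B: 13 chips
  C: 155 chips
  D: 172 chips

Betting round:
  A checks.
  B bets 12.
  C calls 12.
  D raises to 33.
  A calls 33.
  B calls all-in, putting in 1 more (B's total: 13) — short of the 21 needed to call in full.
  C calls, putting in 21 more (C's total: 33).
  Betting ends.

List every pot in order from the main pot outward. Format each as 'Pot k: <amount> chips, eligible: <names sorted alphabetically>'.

Pot 1: 52 chips, eligible: A, B, C, D
Pot 2: 60 chips, eligible: A, C, D

Derivation:
Contributions: A=33, B=13, C=33, D=33
Pot levels (distinct totals of non-folded players): 13, 33
Layer 1-13: 13 each from A, B, C, D = 13*4 = 52 chips; eligible A, B, C, D
Layer 14-33: 20 each from A, C, D = 20*3 = 60 chips; eligible A, C, D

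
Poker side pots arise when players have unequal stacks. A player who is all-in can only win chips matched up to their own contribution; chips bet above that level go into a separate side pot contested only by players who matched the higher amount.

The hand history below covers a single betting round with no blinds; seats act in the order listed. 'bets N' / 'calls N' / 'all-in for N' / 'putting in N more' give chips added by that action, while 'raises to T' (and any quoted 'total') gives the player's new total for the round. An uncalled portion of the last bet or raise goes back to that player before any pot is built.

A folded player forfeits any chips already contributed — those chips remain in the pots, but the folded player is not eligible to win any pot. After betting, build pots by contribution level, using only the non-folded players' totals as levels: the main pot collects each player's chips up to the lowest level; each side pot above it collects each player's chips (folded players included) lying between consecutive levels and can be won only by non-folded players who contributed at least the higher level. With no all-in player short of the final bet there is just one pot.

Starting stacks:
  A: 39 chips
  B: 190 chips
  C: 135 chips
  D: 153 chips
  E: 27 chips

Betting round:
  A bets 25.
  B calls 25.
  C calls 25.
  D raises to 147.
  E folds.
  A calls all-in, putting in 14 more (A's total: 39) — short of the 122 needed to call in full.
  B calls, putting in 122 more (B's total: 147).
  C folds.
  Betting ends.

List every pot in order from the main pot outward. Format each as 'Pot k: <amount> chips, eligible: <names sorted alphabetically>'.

Pot 1: 142 chips, eligible: A, B, D
Pot 2: 216 chips, eligible: B, D

Derivation:
Contributions: A=39, B=147, C=25, D=147
Folded: C, E
Pot levels (distinct totals of non-folded players): 39, 147
Layer 1-39: A 39 + B 39 + C 25 + D 39 = 142 chips; eligible A, B, D
Layer 40-147: 108 each from B, D = 108*2 = 216 chips; eligible B, D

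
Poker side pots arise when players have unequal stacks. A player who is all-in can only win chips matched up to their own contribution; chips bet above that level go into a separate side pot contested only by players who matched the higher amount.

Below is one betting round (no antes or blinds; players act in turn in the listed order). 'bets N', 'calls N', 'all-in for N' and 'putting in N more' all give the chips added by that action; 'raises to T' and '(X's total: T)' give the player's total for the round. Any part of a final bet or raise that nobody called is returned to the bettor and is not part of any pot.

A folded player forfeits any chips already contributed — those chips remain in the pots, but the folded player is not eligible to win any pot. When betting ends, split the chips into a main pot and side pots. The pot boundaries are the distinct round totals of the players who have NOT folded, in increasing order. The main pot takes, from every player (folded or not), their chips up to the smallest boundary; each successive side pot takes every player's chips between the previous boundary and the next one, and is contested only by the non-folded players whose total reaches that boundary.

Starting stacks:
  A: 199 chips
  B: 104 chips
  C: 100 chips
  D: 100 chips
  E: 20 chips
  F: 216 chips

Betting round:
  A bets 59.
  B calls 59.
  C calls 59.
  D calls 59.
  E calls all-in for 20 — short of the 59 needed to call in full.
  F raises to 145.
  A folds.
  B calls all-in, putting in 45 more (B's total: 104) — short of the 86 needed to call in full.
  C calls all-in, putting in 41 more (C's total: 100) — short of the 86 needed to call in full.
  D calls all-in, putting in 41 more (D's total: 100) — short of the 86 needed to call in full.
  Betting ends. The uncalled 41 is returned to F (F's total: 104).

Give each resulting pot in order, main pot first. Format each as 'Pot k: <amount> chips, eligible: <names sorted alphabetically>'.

Pot 1: 120 chips, eligible: B, C, D, E, F
Pot 2: 359 chips, eligible: B, C, D, F
Pot 3: 8 chips, eligible: B, F

Derivation:
Contributions (after 41 returned to F): A=59, B=104, C=100, D=100, E=20, F=104
Folded: A
Pot levels (distinct totals of non-folded players): 20, 100, 104
Layer 1-20: 20 each from A, B, C, D, E, F = 20*6 = 120 chips; eligible B, C, D, E, F
Layer 21-100: A 39 + B 80 + C 80 + D 80 + F 80 = 359 chips; eligible B, C, D, F
Layer 101-104: 4 each from B, F = 4*2 = 8 chips; eligible B, F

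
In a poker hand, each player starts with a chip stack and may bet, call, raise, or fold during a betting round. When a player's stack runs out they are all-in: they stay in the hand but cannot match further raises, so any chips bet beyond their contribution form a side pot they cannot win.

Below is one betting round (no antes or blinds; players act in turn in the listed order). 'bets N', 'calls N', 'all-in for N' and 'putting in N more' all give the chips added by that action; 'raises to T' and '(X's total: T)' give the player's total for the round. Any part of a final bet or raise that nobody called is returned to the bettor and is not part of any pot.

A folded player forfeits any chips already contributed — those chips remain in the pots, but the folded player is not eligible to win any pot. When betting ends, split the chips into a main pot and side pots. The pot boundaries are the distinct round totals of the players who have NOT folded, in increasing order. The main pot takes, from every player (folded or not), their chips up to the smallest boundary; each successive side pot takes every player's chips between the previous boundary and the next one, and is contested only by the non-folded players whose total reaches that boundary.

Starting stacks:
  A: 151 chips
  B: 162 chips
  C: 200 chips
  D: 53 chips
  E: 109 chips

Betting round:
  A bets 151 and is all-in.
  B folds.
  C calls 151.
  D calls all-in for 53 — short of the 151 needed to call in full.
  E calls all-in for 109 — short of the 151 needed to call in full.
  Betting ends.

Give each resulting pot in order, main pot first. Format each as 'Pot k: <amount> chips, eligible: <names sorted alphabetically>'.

Contributions: A=151, C=151, D=53, E=109
Folded: B
Pot levels (distinct totals of non-folded players): 53, 109, 151
Layer 1-53: 53 each from A, C, D, E = 53*4 = 212 chips; eligible A, C, D, E
Layer 54-109: 56 each from A, C, E = 56*3 = 168 chips; eligible A, C, E
Layer 110-151: 42 each from A, C = 42*2 = 84 chips; eligible A, C

Pot 1: 212 chips, eligible: A, C, D, E
Pot 2: 168 chips, eligible: A, C, E
Pot 3: 84 chips, eligible: A, C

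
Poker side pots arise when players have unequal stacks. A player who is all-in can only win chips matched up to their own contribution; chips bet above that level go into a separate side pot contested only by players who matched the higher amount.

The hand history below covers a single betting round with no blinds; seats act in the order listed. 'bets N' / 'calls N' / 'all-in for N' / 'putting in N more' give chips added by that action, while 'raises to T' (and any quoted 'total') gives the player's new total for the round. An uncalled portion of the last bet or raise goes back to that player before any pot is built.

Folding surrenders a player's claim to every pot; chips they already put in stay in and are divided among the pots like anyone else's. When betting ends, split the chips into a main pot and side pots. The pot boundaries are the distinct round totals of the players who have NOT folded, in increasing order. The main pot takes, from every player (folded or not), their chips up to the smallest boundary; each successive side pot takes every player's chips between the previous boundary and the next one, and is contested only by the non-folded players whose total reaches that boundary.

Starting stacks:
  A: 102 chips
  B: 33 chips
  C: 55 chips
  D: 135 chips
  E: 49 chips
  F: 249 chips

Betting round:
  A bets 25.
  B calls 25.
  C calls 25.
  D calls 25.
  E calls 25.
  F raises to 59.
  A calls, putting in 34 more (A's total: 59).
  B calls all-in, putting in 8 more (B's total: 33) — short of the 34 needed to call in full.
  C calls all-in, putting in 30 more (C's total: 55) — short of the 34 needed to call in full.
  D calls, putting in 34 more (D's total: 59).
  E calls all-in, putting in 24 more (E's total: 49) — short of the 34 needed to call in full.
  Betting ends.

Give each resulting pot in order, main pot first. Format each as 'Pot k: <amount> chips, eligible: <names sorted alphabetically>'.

Pot 1: 198 chips, eligible: A, B, C, D, E, F
Pot 2: 80 chips, eligible: A, C, D, E, F
Pot 3: 24 chips, eligible: A, C, D, F
Pot 4: 12 chips, eligible: A, D, F

Derivation:
Contributions: A=59, B=33, C=55, D=59, E=49, F=59
Pot levels (distinct totals of non-folded players): 33, 49, 55, 59
Layer 1-33: 33 each from A, B, C, D, E, F = 33*6 = 198 chips; eligible A, B, C, D, E, F
Layer 34-49: 16 each from A, C, D, E, F = 16*5 = 80 chips; eligible A, C, D, E, F
Layer 50-55: 6 each from A, C, D, F = 6*4 = 24 chips; eligible A, C, D, F
Layer 56-59: 4 each from A, D, F = 4*3 = 12 chips; eligible A, D, F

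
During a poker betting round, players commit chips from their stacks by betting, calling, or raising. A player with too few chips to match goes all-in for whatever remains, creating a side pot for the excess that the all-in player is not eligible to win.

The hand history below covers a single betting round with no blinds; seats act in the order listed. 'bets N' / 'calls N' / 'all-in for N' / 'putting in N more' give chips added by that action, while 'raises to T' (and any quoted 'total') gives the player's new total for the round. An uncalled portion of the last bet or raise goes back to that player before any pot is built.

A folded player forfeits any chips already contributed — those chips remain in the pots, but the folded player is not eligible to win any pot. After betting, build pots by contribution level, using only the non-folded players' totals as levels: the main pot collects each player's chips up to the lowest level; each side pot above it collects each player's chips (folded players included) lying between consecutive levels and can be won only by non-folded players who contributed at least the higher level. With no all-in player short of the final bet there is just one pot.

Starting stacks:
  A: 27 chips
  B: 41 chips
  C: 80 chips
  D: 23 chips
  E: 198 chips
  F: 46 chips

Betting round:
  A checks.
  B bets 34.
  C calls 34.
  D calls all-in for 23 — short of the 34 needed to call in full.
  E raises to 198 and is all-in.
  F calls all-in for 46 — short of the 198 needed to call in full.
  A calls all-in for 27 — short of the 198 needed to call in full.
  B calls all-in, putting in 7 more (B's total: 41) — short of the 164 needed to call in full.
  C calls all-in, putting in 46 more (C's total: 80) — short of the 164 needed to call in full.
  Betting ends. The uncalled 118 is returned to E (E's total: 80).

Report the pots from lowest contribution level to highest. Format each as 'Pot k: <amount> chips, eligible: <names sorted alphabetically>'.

Pot 1: 138 chips, eligible: A, B, C, D, E, F
Pot 2: 20 chips, eligible: A, B, C, E, F
Pot 3: 56 chips, eligible: B, C, E, F
Pot 4: 15 chips, eligible: C, E, F
Pot 5: 68 chips, eligible: C, E

Derivation:
Contributions (after 118 returned to E): A=27, B=41, C=80, D=23, E=80, F=46
Pot levels (distinct totals of non-folded players): 23, 27, 41, 46, 80
Layer 1-23: 23 each from A, B, C, D, E, F = 23*6 = 138 chips; eligible A, B, C, D, E, F
Layer 24-27: 4 each from A, B, C, E, F = 4*5 = 20 chips; eligible A, B, C, E, F
Layer 28-41: 14 each from B, C, E, F = 14*4 = 56 chips; eligible B, C, E, F
Layer 42-46: 5 each from C, E, F = 5*3 = 15 chips; eligible C, E, F
Layer 47-80: 34 each from C, E = 34*2 = 68 chips; eligible C, E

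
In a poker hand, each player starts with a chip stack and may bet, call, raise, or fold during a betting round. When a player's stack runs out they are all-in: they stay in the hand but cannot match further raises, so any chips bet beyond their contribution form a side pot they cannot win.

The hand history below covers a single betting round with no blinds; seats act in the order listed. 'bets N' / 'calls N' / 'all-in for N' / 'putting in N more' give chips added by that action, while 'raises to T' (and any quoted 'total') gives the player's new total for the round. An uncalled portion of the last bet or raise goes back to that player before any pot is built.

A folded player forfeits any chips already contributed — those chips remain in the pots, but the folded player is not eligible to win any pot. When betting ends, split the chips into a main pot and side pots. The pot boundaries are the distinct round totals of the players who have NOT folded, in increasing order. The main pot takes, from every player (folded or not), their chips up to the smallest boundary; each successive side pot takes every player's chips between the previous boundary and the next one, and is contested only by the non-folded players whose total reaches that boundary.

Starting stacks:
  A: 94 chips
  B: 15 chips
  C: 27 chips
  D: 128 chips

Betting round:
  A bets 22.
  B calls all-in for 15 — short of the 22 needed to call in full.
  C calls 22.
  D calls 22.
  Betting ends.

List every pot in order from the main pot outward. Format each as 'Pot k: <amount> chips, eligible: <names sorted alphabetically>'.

Contributions: A=22, B=15, C=22, D=22
Pot levels (distinct totals of non-folded players): 15, 22
Layer 1-15: 15 each from A, B, C, D = 15*4 = 60 chips; eligible A, B, C, D
Layer 16-22: 7 each from A, C, D = 7*3 = 21 chips; eligible A, C, D

Pot 1: 60 chips, eligible: A, B, C, D
Pot 2: 21 chips, eligible: A, C, D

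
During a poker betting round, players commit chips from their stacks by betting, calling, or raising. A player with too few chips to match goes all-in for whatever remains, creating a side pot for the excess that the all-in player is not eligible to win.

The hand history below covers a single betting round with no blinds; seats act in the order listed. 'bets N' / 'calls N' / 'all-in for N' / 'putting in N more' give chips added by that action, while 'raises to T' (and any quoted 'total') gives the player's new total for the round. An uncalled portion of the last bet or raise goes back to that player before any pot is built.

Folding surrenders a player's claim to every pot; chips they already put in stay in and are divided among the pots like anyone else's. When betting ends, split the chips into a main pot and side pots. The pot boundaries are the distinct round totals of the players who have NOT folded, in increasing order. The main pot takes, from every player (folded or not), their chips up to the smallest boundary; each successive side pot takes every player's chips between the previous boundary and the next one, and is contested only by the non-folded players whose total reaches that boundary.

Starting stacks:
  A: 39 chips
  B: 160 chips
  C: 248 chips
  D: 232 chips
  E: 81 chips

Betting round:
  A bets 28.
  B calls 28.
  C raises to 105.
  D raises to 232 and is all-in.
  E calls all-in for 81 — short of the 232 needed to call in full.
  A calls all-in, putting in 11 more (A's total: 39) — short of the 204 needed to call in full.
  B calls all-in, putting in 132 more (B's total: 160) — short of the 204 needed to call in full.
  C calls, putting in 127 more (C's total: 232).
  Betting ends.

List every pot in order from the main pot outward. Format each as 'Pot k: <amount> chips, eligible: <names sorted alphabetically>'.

Contributions: A=39, B=160, C=232, D=232, E=81
Pot levels (distinct totals of non-folded players): 39, 81, 160, 232
Layer 1-39: 39 each from A, B, C, D, E = 39*5 = 195 chips; eligible A, B, C, D, E
Layer 40-81: 42 each from B, C, D, E = 42*4 = 168 chips; eligible B, C, D, E
Layer 82-160: 79 each from B, C, D = 79*3 = 237 chips; eligible B, C, D
Layer 161-232: 72 each from C, D = 72*2 = 144 chips; eligible C, D

Pot 1: 195 chips, eligible: A, B, C, D, E
Pot 2: 168 chips, eligible: B, C, D, E
Pot 3: 237 chips, eligible: B, C, D
Pot 4: 144 chips, eligible: C, D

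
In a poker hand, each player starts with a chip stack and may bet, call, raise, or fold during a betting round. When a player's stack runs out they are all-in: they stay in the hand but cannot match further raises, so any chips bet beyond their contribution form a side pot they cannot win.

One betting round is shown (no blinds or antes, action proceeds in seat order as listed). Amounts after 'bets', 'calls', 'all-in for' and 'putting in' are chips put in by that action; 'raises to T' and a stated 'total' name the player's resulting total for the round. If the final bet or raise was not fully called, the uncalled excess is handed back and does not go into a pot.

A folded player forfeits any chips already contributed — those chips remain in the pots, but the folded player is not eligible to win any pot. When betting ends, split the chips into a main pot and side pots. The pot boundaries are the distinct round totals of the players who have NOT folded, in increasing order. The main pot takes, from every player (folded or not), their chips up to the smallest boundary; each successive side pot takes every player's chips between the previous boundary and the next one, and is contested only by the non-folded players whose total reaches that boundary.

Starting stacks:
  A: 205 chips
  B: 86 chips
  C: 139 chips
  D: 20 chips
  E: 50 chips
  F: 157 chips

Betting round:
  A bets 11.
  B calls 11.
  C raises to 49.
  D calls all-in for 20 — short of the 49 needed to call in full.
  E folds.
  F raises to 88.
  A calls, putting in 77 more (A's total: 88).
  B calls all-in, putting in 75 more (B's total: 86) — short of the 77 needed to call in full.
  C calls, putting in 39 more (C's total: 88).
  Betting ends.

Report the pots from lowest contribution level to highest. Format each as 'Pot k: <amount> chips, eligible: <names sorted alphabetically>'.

Pot 1: 100 chips, eligible: A, B, C, D, F
Pot 2: 264 chips, eligible: A, B, C, F
Pot 3: 6 chips, eligible: A, C, F

Derivation:
Contributions: A=88, B=86, C=88, D=20, F=88
Folded: E
Pot levels (distinct totals of non-folded players): 20, 86, 88
Layer 1-20: 20 each from A, B, C, D, F = 20*5 = 100 chips; eligible A, B, C, D, F
Layer 21-86: 66 each from A, B, C, F = 66*4 = 264 chips; eligible A, B, C, F
Layer 87-88: 2 each from A, C, F = 2*3 = 6 chips; eligible A, C, F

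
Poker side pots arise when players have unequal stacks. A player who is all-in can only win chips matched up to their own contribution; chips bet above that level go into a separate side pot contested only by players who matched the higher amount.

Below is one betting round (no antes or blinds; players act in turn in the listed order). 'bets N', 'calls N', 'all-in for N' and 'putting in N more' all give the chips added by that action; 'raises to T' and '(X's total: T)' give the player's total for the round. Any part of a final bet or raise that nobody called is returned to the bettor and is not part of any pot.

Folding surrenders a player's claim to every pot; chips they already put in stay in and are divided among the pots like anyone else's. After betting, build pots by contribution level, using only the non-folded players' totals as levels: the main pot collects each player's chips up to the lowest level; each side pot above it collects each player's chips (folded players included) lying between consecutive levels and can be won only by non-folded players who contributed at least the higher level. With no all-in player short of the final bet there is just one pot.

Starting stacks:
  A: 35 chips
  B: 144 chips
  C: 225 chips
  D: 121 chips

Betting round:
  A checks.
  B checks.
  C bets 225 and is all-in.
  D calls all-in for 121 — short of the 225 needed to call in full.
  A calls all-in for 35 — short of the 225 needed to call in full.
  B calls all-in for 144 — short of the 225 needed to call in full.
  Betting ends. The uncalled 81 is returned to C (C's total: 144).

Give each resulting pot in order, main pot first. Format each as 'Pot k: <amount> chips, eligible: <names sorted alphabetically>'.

Pot 1: 140 chips, eligible: A, B, C, D
Pot 2: 258 chips, eligible: B, C, D
Pot 3: 46 chips, eligible: B, C

Derivation:
Contributions (after 81 returned to C): A=35, B=144, C=144, D=121
Pot levels (distinct totals of non-folded players): 35, 121, 144
Layer 1-35: 35 each from A, B, C, D = 35*4 = 140 chips; eligible A, B, C, D
Layer 36-121: 86 each from B, C, D = 86*3 = 258 chips; eligible B, C, D
Layer 122-144: 23 each from B, C = 23*2 = 46 chips; eligible B, C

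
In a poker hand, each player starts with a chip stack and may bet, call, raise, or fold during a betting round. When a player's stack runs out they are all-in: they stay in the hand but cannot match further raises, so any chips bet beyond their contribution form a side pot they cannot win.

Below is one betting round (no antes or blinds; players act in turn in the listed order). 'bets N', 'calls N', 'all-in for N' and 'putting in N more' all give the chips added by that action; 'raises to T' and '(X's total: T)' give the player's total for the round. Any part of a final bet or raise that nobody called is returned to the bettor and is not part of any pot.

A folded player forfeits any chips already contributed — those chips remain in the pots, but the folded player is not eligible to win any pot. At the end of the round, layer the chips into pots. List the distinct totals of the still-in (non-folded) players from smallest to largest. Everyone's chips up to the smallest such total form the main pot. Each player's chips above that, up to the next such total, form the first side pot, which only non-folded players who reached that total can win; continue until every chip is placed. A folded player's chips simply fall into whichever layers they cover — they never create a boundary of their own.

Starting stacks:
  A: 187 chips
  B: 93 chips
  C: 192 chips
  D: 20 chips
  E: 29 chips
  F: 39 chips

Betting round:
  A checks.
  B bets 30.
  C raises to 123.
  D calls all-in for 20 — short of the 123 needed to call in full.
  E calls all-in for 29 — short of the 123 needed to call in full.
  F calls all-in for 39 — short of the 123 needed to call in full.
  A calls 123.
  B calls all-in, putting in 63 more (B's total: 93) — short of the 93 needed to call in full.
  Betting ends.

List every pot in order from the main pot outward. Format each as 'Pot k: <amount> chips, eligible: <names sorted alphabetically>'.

Pot 1: 120 chips, eligible: A, B, C, D, E, F
Pot 2: 45 chips, eligible: A, B, C, E, F
Pot 3: 40 chips, eligible: A, B, C, F
Pot 4: 162 chips, eligible: A, B, C
Pot 5: 60 chips, eligible: A, C

Derivation:
Contributions: A=123, B=93, C=123, D=20, E=29, F=39
Pot levels (distinct totals of non-folded players): 20, 29, 39, 93, 123
Layer 1-20: 20 each from A, B, C, D, E, F = 20*6 = 120 chips; eligible A, B, C, D, E, F
Layer 21-29: 9 each from A, B, C, E, F = 9*5 = 45 chips; eligible A, B, C, E, F
Layer 30-39: 10 each from A, B, C, F = 10*4 = 40 chips; eligible A, B, C, F
Layer 40-93: 54 each from A, B, C = 54*3 = 162 chips; eligible A, B, C
Layer 94-123: 30 each from A, C = 30*2 = 60 chips; eligible A, C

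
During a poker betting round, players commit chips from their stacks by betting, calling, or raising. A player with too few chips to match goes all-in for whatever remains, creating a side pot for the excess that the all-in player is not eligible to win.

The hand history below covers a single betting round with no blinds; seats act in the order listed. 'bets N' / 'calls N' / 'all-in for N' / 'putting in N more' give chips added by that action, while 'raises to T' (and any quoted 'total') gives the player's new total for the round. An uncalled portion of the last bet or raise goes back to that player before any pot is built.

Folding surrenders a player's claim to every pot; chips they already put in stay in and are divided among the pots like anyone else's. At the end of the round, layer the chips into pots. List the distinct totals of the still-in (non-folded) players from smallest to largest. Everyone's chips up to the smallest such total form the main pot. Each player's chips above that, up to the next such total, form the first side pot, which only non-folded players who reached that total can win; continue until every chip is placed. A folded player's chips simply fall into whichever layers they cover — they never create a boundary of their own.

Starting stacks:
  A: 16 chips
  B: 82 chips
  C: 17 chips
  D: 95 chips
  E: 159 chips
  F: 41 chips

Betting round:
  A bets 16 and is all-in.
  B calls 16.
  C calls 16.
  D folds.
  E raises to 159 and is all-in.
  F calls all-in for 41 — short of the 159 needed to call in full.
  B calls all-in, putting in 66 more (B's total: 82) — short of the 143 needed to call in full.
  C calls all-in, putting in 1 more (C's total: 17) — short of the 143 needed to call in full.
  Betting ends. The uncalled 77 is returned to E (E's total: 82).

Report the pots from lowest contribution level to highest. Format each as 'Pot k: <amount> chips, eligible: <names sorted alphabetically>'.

Pot 1: 80 chips, eligible: A, B, C, E, F
Pot 2: 4 chips, eligible: B, C, E, F
Pot 3: 72 chips, eligible: B, E, F
Pot 4: 82 chips, eligible: B, E

Derivation:
Contributions (after 77 returned to E): A=16, B=82, C=17, E=82, F=41
Folded: D
Pot levels (distinct totals of non-folded players): 16, 17, 41, 82
Layer 1-16: 16 each from A, B, C, E, F = 16*5 = 80 chips; eligible A, B, C, E, F
Layer 17-17: 1 each from B, C, E, F = 1*4 = 4 chips; eligible B, C, E, F
Layer 18-41: 24 each from B, E, F = 24*3 = 72 chips; eligible B, E, F
Layer 42-82: 41 each from B, E = 41*2 = 82 chips; eligible B, E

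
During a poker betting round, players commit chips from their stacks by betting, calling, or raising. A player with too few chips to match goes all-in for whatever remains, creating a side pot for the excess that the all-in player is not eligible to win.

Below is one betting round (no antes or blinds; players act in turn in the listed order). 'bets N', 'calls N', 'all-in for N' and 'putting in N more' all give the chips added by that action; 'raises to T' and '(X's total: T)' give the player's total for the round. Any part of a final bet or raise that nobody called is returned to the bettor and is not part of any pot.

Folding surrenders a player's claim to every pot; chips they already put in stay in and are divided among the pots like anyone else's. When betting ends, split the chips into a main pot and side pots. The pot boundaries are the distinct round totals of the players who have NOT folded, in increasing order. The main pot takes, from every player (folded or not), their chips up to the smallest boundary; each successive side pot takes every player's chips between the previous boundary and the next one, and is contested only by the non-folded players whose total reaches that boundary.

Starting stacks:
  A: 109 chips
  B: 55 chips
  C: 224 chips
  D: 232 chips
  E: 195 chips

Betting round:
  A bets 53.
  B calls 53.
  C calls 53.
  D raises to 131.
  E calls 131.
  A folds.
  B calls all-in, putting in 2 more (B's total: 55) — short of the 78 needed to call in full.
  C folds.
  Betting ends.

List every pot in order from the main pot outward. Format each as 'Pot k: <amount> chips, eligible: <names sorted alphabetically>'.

Pot 1: 271 chips, eligible: B, D, E
Pot 2: 152 chips, eligible: D, E

Derivation:
Contributions: A=53, B=55, C=53, D=131, E=131
Folded: A, C
Pot levels (distinct totals of non-folded players): 55, 131
Layer 1-55: A 53 + B 55 + C 53 + D 55 + E 55 = 271 chips; eligible B, D, E
Layer 56-131: 76 each from D, E = 76*2 = 152 chips; eligible D, E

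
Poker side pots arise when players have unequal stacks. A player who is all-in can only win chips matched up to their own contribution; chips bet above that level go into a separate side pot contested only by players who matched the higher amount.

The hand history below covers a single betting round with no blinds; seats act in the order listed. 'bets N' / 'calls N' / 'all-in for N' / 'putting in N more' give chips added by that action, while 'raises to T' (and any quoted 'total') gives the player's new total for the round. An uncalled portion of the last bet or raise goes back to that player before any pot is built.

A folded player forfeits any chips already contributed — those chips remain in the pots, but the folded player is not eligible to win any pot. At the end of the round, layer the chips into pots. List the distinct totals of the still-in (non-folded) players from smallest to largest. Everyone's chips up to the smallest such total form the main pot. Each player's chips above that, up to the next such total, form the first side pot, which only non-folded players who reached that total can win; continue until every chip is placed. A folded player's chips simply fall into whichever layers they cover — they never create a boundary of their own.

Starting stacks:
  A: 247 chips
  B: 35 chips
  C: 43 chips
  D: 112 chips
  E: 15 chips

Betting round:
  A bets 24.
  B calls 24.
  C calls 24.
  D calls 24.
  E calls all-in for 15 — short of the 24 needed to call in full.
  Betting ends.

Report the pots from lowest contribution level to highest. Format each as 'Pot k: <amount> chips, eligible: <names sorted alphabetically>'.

Contributions: A=24, B=24, C=24, D=24, E=15
Pot levels (distinct totals of non-folded players): 15, 24
Layer 1-15: 15 each from A, B, C, D, E = 15*5 = 75 chips; eligible A, B, C, D, E
Layer 16-24: 9 each from A, B, C, D = 9*4 = 36 chips; eligible A, B, C, D

Pot 1: 75 chips, eligible: A, B, C, D, E
Pot 2: 36 chips, eligible: A, B, C, D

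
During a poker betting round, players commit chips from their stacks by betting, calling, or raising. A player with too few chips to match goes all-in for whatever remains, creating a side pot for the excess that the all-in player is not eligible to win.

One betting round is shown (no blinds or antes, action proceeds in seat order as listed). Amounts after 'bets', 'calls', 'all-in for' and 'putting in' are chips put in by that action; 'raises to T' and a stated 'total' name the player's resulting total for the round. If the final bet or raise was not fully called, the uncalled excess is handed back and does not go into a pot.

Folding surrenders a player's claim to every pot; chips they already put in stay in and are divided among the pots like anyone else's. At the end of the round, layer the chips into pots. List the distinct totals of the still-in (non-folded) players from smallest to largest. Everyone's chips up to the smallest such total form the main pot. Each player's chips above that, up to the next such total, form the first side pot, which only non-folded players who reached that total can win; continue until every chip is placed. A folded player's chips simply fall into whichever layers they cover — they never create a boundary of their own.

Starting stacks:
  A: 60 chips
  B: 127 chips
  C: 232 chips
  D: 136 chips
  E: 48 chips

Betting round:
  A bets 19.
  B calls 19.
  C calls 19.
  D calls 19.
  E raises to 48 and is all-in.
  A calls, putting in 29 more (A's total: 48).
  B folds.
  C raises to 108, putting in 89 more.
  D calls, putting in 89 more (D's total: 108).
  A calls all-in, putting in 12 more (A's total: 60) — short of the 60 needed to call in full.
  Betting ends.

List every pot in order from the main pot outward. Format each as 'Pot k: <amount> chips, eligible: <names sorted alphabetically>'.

Contributions: A=60, B=19, C=108, D=108, E=48
Folded: B
Pot levels (distinct totals of non-folded players): 48, 60, 108
Layer 1-48: A 48 + B 19 + C 48 + D 48 + E 48 = 211 chips; eligible A, C, D, E
Layer 49-60: 12 each from A, C, D = 12*3 = 36 chips; eligible A, C, D
Layer 61-108: 48 each from C, D = 48*2 = 96 chips; eligible C, D

Pot 1: 211 chips, eligible: A, C, D, E
Pot 2: 36 chips, eligible: A, C, D
Pot 3: 96 chips, eligible: C, D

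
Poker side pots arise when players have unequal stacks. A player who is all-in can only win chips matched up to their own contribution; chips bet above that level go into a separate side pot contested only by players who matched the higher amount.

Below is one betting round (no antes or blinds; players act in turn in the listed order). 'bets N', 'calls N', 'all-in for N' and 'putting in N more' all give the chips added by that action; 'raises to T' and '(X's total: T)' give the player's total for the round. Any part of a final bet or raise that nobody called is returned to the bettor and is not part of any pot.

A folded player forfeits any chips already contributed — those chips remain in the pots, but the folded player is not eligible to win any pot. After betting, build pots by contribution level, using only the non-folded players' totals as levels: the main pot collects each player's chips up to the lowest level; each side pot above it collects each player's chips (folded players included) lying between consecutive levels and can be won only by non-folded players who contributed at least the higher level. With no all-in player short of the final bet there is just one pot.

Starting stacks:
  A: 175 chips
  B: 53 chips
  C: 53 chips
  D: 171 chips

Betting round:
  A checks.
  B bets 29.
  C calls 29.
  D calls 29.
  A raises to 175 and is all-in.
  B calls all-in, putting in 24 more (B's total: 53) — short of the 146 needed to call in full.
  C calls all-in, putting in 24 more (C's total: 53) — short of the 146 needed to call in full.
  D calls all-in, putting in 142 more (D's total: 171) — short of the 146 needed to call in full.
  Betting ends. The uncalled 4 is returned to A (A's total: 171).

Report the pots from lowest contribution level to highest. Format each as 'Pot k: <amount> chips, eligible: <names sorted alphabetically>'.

Contributions (after 4 returned to A): A=171, B=53, C=53, D=171
Pot levels (distinct totals of non-folded players): 53, 171
Layer 1-53: 53 each from A, B, C, D = 53*4 = 212 chips; eligible A, B, C, D
Layer 54-171: 118 each from A, D = 118*2 = 236 chips; eligible A, D

Pot 1: 212 chips, eligible: A, B, C, D
Pot 2: 236 chips, eligible: A, D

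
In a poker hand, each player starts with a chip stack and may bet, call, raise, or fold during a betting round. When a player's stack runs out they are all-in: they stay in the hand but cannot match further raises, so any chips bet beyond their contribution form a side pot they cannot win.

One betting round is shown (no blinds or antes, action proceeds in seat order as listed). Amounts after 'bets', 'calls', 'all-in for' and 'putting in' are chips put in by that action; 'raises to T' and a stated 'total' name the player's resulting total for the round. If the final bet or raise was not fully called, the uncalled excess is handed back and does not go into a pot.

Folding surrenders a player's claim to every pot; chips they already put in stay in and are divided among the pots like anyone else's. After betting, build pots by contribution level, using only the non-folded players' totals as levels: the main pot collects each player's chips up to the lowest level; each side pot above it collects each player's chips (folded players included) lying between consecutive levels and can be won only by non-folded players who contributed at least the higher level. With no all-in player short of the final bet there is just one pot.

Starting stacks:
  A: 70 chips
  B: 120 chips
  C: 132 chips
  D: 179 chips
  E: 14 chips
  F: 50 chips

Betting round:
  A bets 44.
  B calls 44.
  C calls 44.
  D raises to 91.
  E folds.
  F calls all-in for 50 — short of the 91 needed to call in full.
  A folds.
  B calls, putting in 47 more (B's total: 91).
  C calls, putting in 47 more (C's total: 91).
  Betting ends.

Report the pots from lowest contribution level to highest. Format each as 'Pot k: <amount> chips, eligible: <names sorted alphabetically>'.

Pot 1: 244 chips, eligible: B, C, D, F
Pot 2: 123 chips, eligible: B, C, D

Derivation:
Contributions: A=44, B=91, C=91, D=91, F=50
Folded: A, E
Pot levels (distinct totals of non-folded players): 50, 91
Layer 1-50: A 44 + B 50 + C 50 + D 50 + F 50 = 244 chips; eligible B, C, D, F
Layer 51-91: 41 each from B, C, D = 41*3 = 123 chips; eligible B, C, D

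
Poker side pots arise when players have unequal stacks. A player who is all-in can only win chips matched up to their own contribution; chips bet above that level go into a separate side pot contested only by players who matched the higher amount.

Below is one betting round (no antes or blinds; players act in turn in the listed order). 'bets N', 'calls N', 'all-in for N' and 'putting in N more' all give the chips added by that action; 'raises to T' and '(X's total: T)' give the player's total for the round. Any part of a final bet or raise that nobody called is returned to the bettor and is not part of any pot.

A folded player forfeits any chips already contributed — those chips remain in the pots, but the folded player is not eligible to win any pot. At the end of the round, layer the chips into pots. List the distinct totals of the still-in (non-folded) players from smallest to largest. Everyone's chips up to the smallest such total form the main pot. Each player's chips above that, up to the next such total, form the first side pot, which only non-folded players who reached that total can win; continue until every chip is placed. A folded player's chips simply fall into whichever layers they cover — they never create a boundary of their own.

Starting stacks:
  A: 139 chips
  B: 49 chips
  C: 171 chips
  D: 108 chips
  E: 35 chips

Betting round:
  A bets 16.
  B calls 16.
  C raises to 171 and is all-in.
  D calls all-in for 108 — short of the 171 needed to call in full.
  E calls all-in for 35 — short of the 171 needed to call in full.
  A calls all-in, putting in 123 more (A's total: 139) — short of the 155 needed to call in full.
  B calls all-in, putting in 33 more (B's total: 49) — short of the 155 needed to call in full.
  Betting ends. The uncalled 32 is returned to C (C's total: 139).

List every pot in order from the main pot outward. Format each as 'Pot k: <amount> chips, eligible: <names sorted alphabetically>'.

Contributions (after 32 returned to C): A=139, B=49, C=139, D=108, E=35
Pot levels (distinct totals of non-folded players): 35, 49, 108, 139
Layer 1-35: 35 each from A, B, C, D, E = 35*5 = 175 chips; eligible A, B, C, D, E
Layer 36-49: 14 each from A, B, C, D = 14*4 = 56 chips; eligible A, B, C, D
Layer 50-108: 59 each from A, C, D = 59*3 = 177 chips; eligible A, C, D
Layer 109-139: 31 each from A, C = 31*2 = 62 chips; eligible A, C

Pot 1: 175 chips, eligible: A, B, C, D, E
Pot 2: 56 chips, eligible: A, B, C, D
Pot 3: 177 chips, eligible: A, C, D
Pot 4: 62 chips, eligible: A, C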